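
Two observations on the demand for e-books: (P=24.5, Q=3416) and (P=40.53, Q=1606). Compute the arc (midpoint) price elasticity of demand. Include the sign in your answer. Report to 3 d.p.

ΔQ = 1606 − 3416 = -1810; ΔP = 40.53 − 24.5 = 16.03.
Midpoints: P̄ = 32.52, Q̄ = 2511.0.
ε = (ΔQ/ΔP)(P̄/Q̄) = (-1810/16.03)(32.52/2511.0).

-1.462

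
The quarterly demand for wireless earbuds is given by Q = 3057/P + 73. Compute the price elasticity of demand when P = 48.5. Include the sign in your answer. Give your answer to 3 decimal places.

-0.463

At P = 48.5, Q = 136.031.
dQ/dP = −3057/P² = -1.300.
ε = (dQ/dP)(P/Q) = (-1.300)(48.5/136.031).
|ε| < 1, so demand is inelastic at this price.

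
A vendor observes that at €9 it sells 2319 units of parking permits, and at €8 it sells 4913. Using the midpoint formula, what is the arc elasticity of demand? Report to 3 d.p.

ΔQ = 4913 − 2319 = 2594; ΔP = 8 − 9 = -1.
Midpoints: P̄ = 8.50, Q̄ = 3616.0.
ε = (ΔQ/ΔP)(P̄/Q̄) = (2594/-1)(8.50/3616.0).

-6.098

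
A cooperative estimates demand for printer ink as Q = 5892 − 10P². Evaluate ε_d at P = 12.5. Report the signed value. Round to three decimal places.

At P = 12.5, Q = 4329.500.
dQ/dP = −20P = -250.
ε = (dQ/dP)(P/Q) = (-250)(12.5/4329.500).
|ε| < 1, so demand is inelastic at this price.

-0.722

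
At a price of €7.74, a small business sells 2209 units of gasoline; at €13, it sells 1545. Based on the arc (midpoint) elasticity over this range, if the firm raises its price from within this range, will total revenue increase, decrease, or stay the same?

increase

Arc ε = (-664/5.26)(10.37/1877.0) ≈ -0.697.
|ε| = 0.70 < 1, so demand is inelastic. A price rise therefore raises total revenue.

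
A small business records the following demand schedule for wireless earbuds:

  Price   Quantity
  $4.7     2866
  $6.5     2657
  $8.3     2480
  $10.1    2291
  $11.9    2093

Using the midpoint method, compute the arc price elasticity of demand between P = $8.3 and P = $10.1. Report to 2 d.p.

-0.40

At P = 8.3, Q = 2480; at P = 10.1, Q = 2291.
ΔQ = -189, ΔP = 1.8. Midpoints: P̄ = 9.20, Q̄ = 2385.5.
ε = (ΔQ/ΔP)(P̄/Q̄) = (-189/1.8)(9.20/2385.5).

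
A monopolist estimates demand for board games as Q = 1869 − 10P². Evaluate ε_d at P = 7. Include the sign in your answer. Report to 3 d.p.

-0.711

At P = 7, Q = 1379.
dQ/dP = −20P = -140.
ε = (dQ/dP)(P/Q) = (-140)(7/1379).
|ε| < 1, so demand is inelastic at this price.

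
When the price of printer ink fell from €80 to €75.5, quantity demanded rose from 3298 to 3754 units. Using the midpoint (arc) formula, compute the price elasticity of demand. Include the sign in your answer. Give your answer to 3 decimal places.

-2.234

ΔQ = 3754 − 3298 = 456; ΔP = 75.5 − 80 = -4.5.
Midpoints: P̄ = 77.75, Q̄ = 3526.0.
ε = (ΔQ/ΔP)(P̄/Q̄) = (456/-4.5)(77.75/3526.0).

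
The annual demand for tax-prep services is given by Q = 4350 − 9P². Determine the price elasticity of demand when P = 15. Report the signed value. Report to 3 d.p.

At P = 15, Q = 2325.
dQ/dP = −18P = -270.
ε = (dQ/dP)(P/Q) = (-270)(15/2325).
|ε| > 1, so demand is elastic at this price.

-1.742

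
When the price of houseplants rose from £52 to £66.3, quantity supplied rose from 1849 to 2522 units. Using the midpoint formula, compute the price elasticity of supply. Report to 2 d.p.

ΔQ = 2522 − 1849 = 673; ΔP = 66.3 − 52 = 14.3.
Midpoints: P̄ = 59.15, Q̄ = 2185.5.
ε_s = (ΔQ/ΔP)(P̄/Q̄) = (673/14.3)(59.15/2185.5).

1.27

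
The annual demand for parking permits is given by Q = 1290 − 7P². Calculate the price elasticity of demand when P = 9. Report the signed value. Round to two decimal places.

-1.57

At P = 9, Q = 723.
dQ/dP = −14P = -126.
ε = (dQ/dP)(P/Q) = (-126)(9/723).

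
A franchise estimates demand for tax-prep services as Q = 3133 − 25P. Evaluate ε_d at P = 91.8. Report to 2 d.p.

-2.74

At P = 91.8, Q = 838.
dQ/dP = −25.
ε = (dQ/dP)(P/Q) = (-25)(91.8/838).
|ε| > 1, so demand is elastic at this price.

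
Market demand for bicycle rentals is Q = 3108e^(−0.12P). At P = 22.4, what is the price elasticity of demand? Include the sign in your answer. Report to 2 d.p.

-2.69

At P = 22.4, Q = 211.396.
dQ/dP = −0.12·3108e^(−0.12P) = −0.12Q = -25.368.
ε = (dQ/dP)(P/Q) = (-25.368)(22.4/211.396).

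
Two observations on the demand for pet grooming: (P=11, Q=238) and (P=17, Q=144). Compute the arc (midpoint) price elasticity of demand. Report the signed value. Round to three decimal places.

-1.148

ΔQ = 144 − 238 = -94; ΔP = 17 − 11 = 6.
Midpoints: P̄ = 14.00, Q̄ = 191.0.
ε = (ΔQ/ΔP)(P̄/Q̄) = (-94/6)(14.00/191.0).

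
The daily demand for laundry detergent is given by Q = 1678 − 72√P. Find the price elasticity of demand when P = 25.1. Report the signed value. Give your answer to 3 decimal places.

At P = 25.1, Q = 1317.281.
dQ/dP = −72/(2√P) = -7.186.
ε = (dQ/dP)(P/Q) = (-7.186)(25.1/1317.281).

-0.137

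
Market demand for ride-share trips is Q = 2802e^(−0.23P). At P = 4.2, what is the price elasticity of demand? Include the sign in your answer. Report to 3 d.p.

At P = 4.2, Q = 1066.448.
dQ/dP = −0.23·2802e^(−0.23P) = −0.23Q = -245.283.
ε = (dQ/dP)(P/Q) = (-245.283)(4.2/1066.448).

-0.966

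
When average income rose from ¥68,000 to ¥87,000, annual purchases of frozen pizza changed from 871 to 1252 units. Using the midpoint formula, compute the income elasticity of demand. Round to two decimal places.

ΔQ = 381, ΔI = 19000. Midpoints: Ī = 77,500, Q̄ = 1061.5.
ε_I = (ΔQ/ΔI)(Ī/Q̄) = (381/19000)(77500/1061.5).

1.46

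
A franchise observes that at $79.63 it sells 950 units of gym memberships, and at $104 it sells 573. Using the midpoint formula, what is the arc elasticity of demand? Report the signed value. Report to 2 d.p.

ΔQ = 573 − 950 = -377; ΔP = 104 − 79.63 = 24.37.
Midpoints: P̄ = 91.81, Q̄ = 761.5.
ε = (ΔQ/ΔP)(P̄/Q̄) = (-377/24.37)(91.81/761.5).

-1.87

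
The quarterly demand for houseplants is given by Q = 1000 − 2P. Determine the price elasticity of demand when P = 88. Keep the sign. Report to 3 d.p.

At P = 88, Q = 824.
dQ/dP = −2.
ε = (dQ/dP)(P/Q) = (-2)(88/824).
|ε| < 1, so demand is inelastic at this price.

-0.214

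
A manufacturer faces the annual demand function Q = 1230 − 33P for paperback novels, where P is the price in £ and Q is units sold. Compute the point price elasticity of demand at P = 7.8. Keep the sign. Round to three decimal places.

-0.265

At P = 7.8, Q = 972.600.
dQ/dP = −33.
ε = (dQ/dP)(P/Q) = (-33)(7.8/972.600).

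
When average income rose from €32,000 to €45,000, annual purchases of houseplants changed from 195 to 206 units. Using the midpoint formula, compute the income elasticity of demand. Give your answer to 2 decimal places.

ΔQ = 11, ΔI = 13000. Midpoints: Ī = 38,500, Q̄ = 200.5.
ε_I = (ΔQ/ΔI)(Ī/Q̄) = (11/13000)(38500/200.5).
ε_I > 0, so the good is normal.

0.16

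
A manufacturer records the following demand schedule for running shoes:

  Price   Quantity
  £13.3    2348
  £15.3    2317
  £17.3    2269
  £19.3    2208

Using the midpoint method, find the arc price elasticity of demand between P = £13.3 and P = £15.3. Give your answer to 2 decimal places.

At P = 13.3, Q = 2348; at P = 15.3, Q = 2317.
ΔQ = -31, ΔP = 2.0. Midpoints: P̄ = 14.30, Q̄ = 2332.5.
ε = (ΔQ/ΔP)(P̄/Q̄) = (-31/2.0)(14.30/2332.5).

-0.10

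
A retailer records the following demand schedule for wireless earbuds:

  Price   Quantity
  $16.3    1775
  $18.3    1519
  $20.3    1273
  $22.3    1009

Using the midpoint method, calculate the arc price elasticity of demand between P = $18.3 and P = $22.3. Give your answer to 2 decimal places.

At P = 18.3, Q = 1519; at P = 22.3, Q = 1009.
ΔQ = -510, ΔP = 4.0. Midpoints: P̄ = 20.30, Q̄ = 1264.0.
ε = (ΔQ/ΔP)(P̄/Q̄) = (-510/4.0)(20.30/1264.0).

-2.05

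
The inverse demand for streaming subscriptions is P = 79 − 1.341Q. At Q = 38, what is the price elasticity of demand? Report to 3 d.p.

-0.550

At Q = 38, P = 79 − 1.341(38) = 28.04.
dP/dQ = −1.341, so dQ/dP = 1/(−1.341) = -0.746.
ε = (dQ/dP)(P/Q) = (-0.746)(28.04/38).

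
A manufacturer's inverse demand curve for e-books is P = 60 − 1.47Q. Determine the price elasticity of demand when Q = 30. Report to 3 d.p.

At Q = 30, P = 60 − 1.47(30) = 15.90.
dP/dQ = −1.47, so dQ/dP = 1/(−1.47) = -0.680.
ε = (dQ/dP)(P/Q) = (-0.680)(15.90/30).

-0.361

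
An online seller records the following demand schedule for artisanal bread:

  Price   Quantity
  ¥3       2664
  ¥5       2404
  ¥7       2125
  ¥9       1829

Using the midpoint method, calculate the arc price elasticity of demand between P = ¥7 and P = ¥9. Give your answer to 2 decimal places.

At P = 7, Q = 2125; at P = 9, Q = 1829.
ΔQ = -296, ΔP = 2. Midpoints: P̄ = 8.00, Q̄ = 1977.0.
ε = (ΔQ/ΔP)(P̄/Q̄) = (-296/2)(8.00/1977.0).

-0.60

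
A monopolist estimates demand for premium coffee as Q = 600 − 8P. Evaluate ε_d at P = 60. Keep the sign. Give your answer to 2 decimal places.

At P = 60, Q = 120.
dQ/dP = −8.
ε = (dQ/dP)(P/Q) = (-8)(60/120).

-4.00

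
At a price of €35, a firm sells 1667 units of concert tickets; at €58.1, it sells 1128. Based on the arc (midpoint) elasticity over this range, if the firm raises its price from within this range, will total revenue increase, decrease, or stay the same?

Arc ε = (-539/23.1)(46.55/1397.5) ≈ -0.777.
|ε| = 0.78 < 1, so demand is inelastic. A price rise therefore raises total revenue.

increase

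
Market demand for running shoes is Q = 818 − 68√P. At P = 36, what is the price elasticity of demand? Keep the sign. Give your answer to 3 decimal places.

At P = 36, Q = 410.
dQ/dP = −68/(2√P) = -5.667.
ε = (dQ/dP)(P/Q) = (-5.667)(36/410).
|ε| < 1, so demand is inelastic at this price.

-0.498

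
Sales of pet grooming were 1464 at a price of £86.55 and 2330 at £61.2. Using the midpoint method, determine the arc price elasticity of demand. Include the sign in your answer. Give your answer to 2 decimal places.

ΔQ = 2330 − 1464 = 866; ΔP = 61.2 − 86.55 = -25.35.
Midpoints: P̄ = 73.88, Q̄ = 1897.0.
ε = (ΔQ/ΔP)(P̄/Q̄) = (866/-25.35)(73.88/1897.0).

-1.33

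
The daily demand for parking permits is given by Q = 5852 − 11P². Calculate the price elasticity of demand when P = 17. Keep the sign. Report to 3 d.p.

-2.379

At P = 17, Q = 2673.
dQ/dP = −22P = -374.
ε = (dQ/dP)(P/Q) = (-374)(17/2673).
|ε| > 1, so demand is elastic at this price.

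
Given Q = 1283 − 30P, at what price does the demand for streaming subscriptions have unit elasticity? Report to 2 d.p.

21.38

For linear demand Q = a − bP, ε = −bP/(a − bP). |ε| = 1 when bP = a − bP, i.e. P = a/(2b).
P = 1283/(2·30) = 1283/60 = 21.3833.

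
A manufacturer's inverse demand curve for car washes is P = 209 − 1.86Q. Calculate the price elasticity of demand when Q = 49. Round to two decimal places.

At Q = 49, P = 209 − 1.86(49) = 117.86.
dP/dQ = −1.86, so dQ/dP = 1/(−1.86) = -0.538.
ε = (dQ/dP)(P/Q) = (-0.538)(117.86/49).

-1.29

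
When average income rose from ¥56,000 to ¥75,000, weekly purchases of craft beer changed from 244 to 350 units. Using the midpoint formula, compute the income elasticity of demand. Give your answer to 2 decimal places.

ΔQ = 106, ΔI = 19000. Midpoints: Ī = 65,500, Q̄ = 297.0.
ε_I = (ΔQ/ΔI)(Ī/Q̄) = (106/19000)(65500/297.0).

1.23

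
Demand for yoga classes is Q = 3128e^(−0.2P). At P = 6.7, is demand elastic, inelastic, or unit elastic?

Q = 819.053, dQ/dP = -163.811.
ε = (dQ/dP)(P/Q) ≈ -1.340.
|ε| = 1.34 > 1.

elastic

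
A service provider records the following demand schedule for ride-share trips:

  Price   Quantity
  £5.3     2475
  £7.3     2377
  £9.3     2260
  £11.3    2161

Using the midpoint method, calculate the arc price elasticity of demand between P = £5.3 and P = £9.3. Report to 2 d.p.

At P = 5.3, Q = 2475; at P = 9.3, Q = 2260.
ΔQ = -215, ΔP = 4.0. Midpoints: P̄ = 7.30, Q̄ = 2367.5.
ε = (ΔQ/ΔP)(P̄/Q̄) = (-215/4.0)(7.30/2367.5).

-0.17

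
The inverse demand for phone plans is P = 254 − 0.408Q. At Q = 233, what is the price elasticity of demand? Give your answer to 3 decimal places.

At Q = 233, P = 254 − 0.408(233) = 158.94.
dP/dQ = −0.408, so dQ/dP = 1/(−0.408) = -2.451.
ε = (dQ/dP)(P/Q) = (-2.451)(158.94/233).

-1.672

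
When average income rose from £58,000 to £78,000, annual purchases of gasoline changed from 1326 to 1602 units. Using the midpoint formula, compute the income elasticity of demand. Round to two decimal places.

ΔQ = 276, ΔI = 20000. Midpoints: Ī = 68,000, Q̄ = 1464.0.
ε_I = (ΔQ/ΔI)(Ī/Q̄) = (276/20000)(68000/1464.0).
ε_I > 0, so the good is normal.

0.64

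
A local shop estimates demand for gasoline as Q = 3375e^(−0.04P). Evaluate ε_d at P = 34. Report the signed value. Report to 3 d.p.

At P = 34, Q = 866.230.
dQ/dP = −0.04·3375e^(−0.04P) = −0.04Q = -34.649.
ε = (dQ/dP)(P/Q) = (-34.649)(34/866.230).
|ε| > 1, so demand is elastic at this price.

-1.360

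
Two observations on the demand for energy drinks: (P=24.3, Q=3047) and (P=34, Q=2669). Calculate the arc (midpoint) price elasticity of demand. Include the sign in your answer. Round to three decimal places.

ΔQ = 2669 − 3047 = -378; ΔP = 34 − 24.3 = 9.7.
Midpoints: P̄ = 29.15, Q̄ = 2858.0.
ε = (ΔQ/ΔP)(P̄/Q̄) = (-378/9.7)(29.15/2858.0).

-0.397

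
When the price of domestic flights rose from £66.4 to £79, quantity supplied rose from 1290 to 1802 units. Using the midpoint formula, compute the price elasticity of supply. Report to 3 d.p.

1.911

ΔQ = 1802 − 1290 = 512; ΔP = 79 − 66.4 = 12.6.
Midpoints: P̄ = 72.70, Q̄ = 1546.0.
ε_s = (ΔQ/ΔP)(P̄/Q̄) = (512/12.6)(72.70/1546.0).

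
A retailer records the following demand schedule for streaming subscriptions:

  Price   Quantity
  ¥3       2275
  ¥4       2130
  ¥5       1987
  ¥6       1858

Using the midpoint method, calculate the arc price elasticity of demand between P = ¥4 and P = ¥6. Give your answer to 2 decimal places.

At P = 4, Q = 2130; at P = 6, Q = 1858.
ΔQ = -272, ΔP = 2. Midpoints: P̄ = 5.00, Q̄ = 1994.0.
ε = (ΔQ/ΔP)(P̄/Q̄) = (-272/2)(5.00/1994.0).

-0.34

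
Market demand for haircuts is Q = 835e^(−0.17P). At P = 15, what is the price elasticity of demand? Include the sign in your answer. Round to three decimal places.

-2.550

At P = 15, Q = 65.198.
dQ/dP = −0.17·835e^(−0.17P) = −0.17Q = -11.084.
ε = (dQ/dP)(P/Q) = (-11.084)(15/65.198).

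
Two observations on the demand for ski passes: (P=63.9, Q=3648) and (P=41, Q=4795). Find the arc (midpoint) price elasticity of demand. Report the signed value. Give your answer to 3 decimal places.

-0.622

ΔQ = 4795 − 3648 = 1147; ΔP = 41 − 63.9 = -22.9.
Midpoints: P̄ = 52.45, Q̄ = 4221.5.
ε = (ΔQ/ΔP)(P̄/Q̄) = (1147/-22.9)(52.45/4221.5).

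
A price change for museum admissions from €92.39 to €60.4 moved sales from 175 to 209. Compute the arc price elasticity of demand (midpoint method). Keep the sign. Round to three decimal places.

-0.423

ΔQ = 209 − 175 = 34; ΔP = 60.4 − 92.39 = -31.99.
Midpoints: P̄ = 76.39, Q̄ = 192.0.
ε = (ΔQ/ΔP)(P̄/Q̄) = (34/-31.99)(76.39/192.0).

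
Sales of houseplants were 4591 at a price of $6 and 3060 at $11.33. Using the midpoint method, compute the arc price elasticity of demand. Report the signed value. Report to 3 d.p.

ΔQ = 3060 − 4591 = -1531; ΔP = 11.33 − 6 = 5.33.
Midpoints: P̄ = 8.66, Q̄ = 3825.5.
ε = (ΔQ/ΔP)(P̄/Q̄) = (-1531/5.33)(8.66/3825.5).

-0.651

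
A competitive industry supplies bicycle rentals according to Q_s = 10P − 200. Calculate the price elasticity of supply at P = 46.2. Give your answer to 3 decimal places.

1.763

At P = 46.2, Q_s = 262.
dQ_s/dP = 10.
ε_s = (dQ_s/dP)(P/Q_s) = (10)(46.2/262).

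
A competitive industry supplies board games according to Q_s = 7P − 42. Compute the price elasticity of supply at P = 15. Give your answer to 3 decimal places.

1.667

At P = 15, Q_s = 63.
dQ_s/dP = 7.
ε_s = (dQ_s/dP)(P/Q_s) = (7)(15/63).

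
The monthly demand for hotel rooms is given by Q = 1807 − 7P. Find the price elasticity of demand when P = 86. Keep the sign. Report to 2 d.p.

-0.50

At P = 86, Q = 1205.
dQ/dP = −7.
ε = (dQ/dP)(P/Q) = (-7)(86/1205).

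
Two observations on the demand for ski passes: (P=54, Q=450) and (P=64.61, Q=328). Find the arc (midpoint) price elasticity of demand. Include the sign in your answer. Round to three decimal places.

ΔQ = 328 − 450 = -122; ΔP = 64.61 − 54 = 10.61.
Midpoints: P̄ = 59.30, Q̄ = 389.0.
ε = (ΔQ/ΔP)(P̄/Q̄) = (-122/10.61)(59.30/389.0).

-1.753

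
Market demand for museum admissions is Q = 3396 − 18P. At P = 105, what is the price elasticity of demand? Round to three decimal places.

-1.255

At P = 105, Q = 1506.
dQ/dP = −18.
ε = (dQ/dP)(P/Q) = (-18)(105/1506).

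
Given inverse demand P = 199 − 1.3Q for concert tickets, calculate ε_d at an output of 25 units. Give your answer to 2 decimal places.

-5.12

At Q = 25, P = 199 − 1.3(25) = 166.50.
dP/dQ = −1.3, so dQ/dP = 1/(−1.3) = -0.769.
ε = (dQ/dP)(P/Q) = (-0.769)(166.50/25).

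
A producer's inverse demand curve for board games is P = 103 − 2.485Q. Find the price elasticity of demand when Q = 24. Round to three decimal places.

At Q = 24, P = 103 − 2.485(24) = 43.36.
dP/dQ = −2.485, so dQ/dP = 1/(−2.485) = -0.402.
ε = (dQ/dP)(P/Q) = (-0.402)(43.36/24).

-0.727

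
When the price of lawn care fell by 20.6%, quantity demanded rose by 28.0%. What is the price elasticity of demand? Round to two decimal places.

ε = %ΔQ / %ΔP = (28.0)/(-20.6) = -1.359.

-1.36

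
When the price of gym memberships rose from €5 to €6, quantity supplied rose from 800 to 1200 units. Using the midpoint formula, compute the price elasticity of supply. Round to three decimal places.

2.200

ΔQ = 1200 − 800 = 400; ΔP = 6 − 5 = 1.
Midpoints: P̄ = 5.50, Q̄ = 1000.0.
ε_s = (ΔQ/ΔP)(P̄/Q̄) = (400/1)(5.50/1000.0).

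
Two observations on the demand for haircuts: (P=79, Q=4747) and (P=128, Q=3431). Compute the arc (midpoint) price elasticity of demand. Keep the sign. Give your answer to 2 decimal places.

-0.68

ΔQ = 3431 − 4747 = -1316; ΔP = 128 − 79 = 49.
Midpoints: P̄ = 103.50, Q̄ = 4089.0.
ε = (ΔQ/ΔP)(P̄/Q̄) = (-1316/49)(103.50/4089.0).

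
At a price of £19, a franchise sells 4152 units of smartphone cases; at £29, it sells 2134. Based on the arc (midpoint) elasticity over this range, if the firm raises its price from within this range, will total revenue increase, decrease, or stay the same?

decrease

Arc ε = (-2018/10)(24.00/3143.0) ≈ -1.541.
|ε| = 1.54 > 1, so demand is elastic. A price rise therefore reduces total revenue.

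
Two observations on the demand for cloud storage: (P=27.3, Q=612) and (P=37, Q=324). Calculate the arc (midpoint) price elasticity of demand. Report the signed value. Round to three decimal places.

ΔQ = 324 − 612 = -288; ΔP = 37 − 27.3 = 9.7.
Midpoints: P̄ = 32.15, Q̄ = 468.0.
ε = (ΔQ/ΔP)(P̄/Q̄) = (-288/9.7)(32.15/468.0).

-2.040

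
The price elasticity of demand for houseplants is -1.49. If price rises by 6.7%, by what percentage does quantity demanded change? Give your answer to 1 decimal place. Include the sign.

%ΔQ ≈ ε × %ΔP = (-1.49)(6.7%) = -9.98%.

-10.0%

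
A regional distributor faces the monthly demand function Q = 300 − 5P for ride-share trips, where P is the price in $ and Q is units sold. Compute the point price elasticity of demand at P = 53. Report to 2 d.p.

At P = 53, Q = 35.
dQ/dP = −5.
ε = (dQ/dP)(P/Q) = (-5)(53/35).

-7.57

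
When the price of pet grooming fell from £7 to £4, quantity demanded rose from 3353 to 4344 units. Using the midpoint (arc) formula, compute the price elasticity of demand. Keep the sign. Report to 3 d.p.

-0.472

ΔQ = 4344 − 3353 = 991; ΔP = 4 − 7 = -3.
Midpoints: P̄ = 5.50, Q̄ = 3848.5.
ε = (ΔQ/ΔP)(P̄/Q̄) = (991/-3)(5.50/3848.5).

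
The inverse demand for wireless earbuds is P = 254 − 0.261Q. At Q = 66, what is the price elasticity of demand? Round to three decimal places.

-13.745

At Q = 66, P = 254 − 0.261(66) = 236.77.
dP/dQ = −0.261, so dQ/dP = 1/(−0.261) = -3.831.
ε = (dQ/dP)(P/Q) = (-3.831)(236.77/66).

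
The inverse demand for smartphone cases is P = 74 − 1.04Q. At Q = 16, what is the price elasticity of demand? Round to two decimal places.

At Q = 16, P = 74 − 1.04(16) = 57.36.
dP/dQ = −1.04, so dQ/dP = 1/(−1.04) = -0.962.
ε = (dQ/dP)(P/Q) = (-0.962)(57.36/16).

-3.45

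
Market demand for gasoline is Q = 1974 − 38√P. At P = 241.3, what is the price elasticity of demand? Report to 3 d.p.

At P = 241.3, Q = 1383.714.
dQ/dP = −38/(2√P) = -1.223.
ε = (dQ/dP)(P/Q) = (-1.223)(241.3/1383.714).

-0.213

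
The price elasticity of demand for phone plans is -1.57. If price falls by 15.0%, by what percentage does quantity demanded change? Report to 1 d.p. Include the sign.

%ΔQ ≈ ε × %ΔP = (-1.57)(-15.0%) = 23.55%.

23.6%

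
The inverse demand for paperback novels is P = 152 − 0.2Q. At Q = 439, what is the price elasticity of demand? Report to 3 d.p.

At Q = 439, P = 152 − 0.2(439) = 64.20.
dP/dQ = −0.2, so dQ/dP = 1/(−0.2) = -5.000.
ε = (dQ/dP)(P/Q) = (-5.000)(64.20/439).

-0.731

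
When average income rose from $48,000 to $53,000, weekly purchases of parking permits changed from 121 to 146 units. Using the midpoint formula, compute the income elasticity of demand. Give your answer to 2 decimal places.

1.89

ΔQ = 25, ΔI = 5000. Midpoints: Ī = 50,500, Q̄ = 133.5.
ε_I = (ΔQ/ΔI)(Ī/Q̄) = (25/5000)(50500/133.5).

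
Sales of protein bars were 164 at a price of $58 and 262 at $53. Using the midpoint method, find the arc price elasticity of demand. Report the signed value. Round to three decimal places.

-5.107

ΔQ = 262 − 164 = 98; ΔP = 53 − 58 = -5.
Midpoints: P̄ = 55.50, Q̄ = 213.0.
ε = (ΔQ/ΔP)(P̄/Q̄) = (98/-5)(55.50/213.0).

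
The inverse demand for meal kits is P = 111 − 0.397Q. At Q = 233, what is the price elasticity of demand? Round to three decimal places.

At Q = 233, P = 111 − 0.397(233) = 18.50.
dP/dQ = −0.397, so dQ/dP = 1/(−0.397) = -2.519.
ε = (dQ/dP)(P/Q) = (-2.519)(18.50/233).

-0.200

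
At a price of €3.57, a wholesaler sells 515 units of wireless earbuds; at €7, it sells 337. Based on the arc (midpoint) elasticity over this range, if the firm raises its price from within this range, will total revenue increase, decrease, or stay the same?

Arc ε = (-178/3.43)(5.29/426.0) ≈ -0.644.
|ε| = 0.64 < 1, so demand is inelastic. A price rise therefore raises total revenue.

increase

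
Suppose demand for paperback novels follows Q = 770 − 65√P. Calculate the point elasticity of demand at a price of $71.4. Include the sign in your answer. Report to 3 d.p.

-1.244

At P = 71.4, Q = 220.760.
dQ/dP = −65/(2√P) = -3.846.
ε = (dQ/dP)(P/Q) = (-3.846)(71.4/220.760).
|ε| > 1, so demand is elastic at this price.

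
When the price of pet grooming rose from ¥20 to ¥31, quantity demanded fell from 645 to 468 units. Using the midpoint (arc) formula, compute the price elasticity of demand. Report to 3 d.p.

ΔQ = 468 − 645 = -177; ΔP = 31 − 20 = 11.
Midpoints: P̄ = 25.50, Q̄ = 556.5.
ε = (ΔQ/ΔP)(P̄/Q̄) = (-177/11)(25.50/556.5).

-0.737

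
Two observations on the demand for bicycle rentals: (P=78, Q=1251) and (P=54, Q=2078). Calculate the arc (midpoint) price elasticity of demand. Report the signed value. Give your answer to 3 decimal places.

ΔQ = 2078 − 1251 = 827; ΔP = 54 − 78 = -24.
Midpoints: P̄ = 66.00, Q̄ = 1664.5.
ε = (ΔQ/ΔP)(P̄/Q̄) = (827/-24)(66.00/1664.5).

-1.366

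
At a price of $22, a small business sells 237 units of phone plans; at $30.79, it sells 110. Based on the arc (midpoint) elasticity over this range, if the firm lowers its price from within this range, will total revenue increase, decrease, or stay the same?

increase

Arc ε = (-127/8.79)(26.39/173.5) ≈ -2.198.
|ε| = 2.20 > 1, so demand is elastic. A price cut therefore raises total revenue.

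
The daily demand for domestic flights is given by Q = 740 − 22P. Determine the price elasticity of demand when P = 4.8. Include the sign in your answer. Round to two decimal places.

At P = 4.8, Q = 634.400.
dQ/dP = −22.
ε = (dQ/dP)(P/Q) = (-22)(4.8/634.400).

-0.17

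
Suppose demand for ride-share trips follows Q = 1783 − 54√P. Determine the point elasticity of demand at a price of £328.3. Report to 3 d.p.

-0.608

At P = 328.3, Q = 804.571.
dQ/dP = −54/(2√P) = -1.490.
ε = (dQ/dP)(P/Q) = (-1.490)(328.3/804.571).
|ε| < 1, so demand is inelastic at this price.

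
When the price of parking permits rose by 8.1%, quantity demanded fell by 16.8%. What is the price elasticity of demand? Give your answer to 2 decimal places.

-2.07

ε = %ΔQ / %ΔP = (-16.8)/(8.1) = -2.074.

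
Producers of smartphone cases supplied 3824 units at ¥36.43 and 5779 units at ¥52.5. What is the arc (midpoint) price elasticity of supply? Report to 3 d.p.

1.127

ΔQ = 5779 − 3824 = 1955; ΔP = 52.5 − 36.43 = 16.07.
Midpoints: P̄ = 44.47, Q̄ = 4801.5.
ε_s = (ΔQ/ΔP)(P̄/Q̄) = (1955/16.07)(44.47/4801.5).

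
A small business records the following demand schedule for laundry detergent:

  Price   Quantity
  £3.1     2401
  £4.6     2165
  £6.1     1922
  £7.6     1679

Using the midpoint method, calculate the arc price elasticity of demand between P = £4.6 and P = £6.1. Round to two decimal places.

At P = 4.6, Q = 2165; at P = 6.1, Q = 1922.
ΔQ = -243, ΔP = 1.5. Midpoints: P̄ = 5.35, Q̄ = 2043.5.
ε = (ΔQ/ΔP)(P̄/Q̄) = (-243/1.5)(5.35/2043.5).

-0.42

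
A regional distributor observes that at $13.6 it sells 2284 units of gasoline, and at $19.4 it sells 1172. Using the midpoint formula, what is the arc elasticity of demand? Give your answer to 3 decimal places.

ΔQ = 1172 − 2284 = -1112; ΔP = 19.4 − 13.6 = 5.8.
Midpoints: P̄ = 16.50, Q̄ = 1728.0.
ε = (ΔQ/ΔP)(P̄/Q̄) = (-1112/5.8)(16.50/1728.0).

-1.831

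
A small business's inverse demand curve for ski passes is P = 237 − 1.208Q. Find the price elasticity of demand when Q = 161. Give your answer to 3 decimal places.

At Q = 161, P = 237 − 1.208(161) = 42.51.
dP/dQ = −1.208, so dQ/dP = 1/(−1.208) = -0.828.
ε = (dQ/dP)(P/Q) = (-0.828)(42.51/161).

-0.219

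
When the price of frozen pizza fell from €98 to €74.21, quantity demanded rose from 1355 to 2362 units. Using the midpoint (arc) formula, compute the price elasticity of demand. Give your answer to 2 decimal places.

ΔQ = 2362 − 1355 = 1007; ΔP = 74.21 − 98 = -23.79.
Midpoints: P̄ = 86.10, Q̄ = 1858.5.
ε = (ΔQ/ΔP)(P̄/Q̄) = (1007/-23.79)(86.10/1858.5).

-1.96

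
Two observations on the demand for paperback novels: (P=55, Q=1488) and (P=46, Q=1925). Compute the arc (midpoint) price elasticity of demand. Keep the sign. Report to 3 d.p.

-1.437

ΔQ = 1925 − 1488 = 437; ΔP = 46 − 55 = -9.
Midpoints: P̄ = 50.50, Q̄ = 1706.5.
ε = (ΔQ/ΔP)(P̄/Q̄) = (437/-9)(50.50/1706.5).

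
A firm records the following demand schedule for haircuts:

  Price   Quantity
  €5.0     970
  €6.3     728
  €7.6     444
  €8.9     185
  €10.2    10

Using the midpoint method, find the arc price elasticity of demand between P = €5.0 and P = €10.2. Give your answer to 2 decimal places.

At P = 5.0, Q = 970; at P = 10.2, Q = 10.
ΔQ = -960, ΔP = 5.2. Midpoints: P̄ = 7.60, Q̄ = 490.0.
ε = (ΔQ/ΔP)(P̄/Q̄) = (-960/5.2)(7.60/490.0).

-2.86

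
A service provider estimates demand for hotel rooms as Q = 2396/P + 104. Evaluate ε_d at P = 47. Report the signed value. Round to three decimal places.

-0.329

At P = 47, Q = 154.979.
dQ/dP = −2396/P² = -1.085.
ε = (dQ/dP)(P/Q) = (-1.085)(47/154.979).
|ε| < 1, so demand is inelastic at this price.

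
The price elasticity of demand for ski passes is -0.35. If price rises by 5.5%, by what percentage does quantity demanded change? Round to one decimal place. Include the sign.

%ΔQ ≈ ε × %ΔP = (-0.35)(5.5%) = -1.92%.

-1.9%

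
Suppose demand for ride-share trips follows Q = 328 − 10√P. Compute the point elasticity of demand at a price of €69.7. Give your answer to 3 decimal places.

-0.171

At P = 69.7, Q = 244.513.
dQ/dP = −10/(2√P) = -0.599.
ε = (dQ/dP)(P/Q) = (-0.599)(69.7/244.513).
|ε| < 1, so demand is inelastic at this price.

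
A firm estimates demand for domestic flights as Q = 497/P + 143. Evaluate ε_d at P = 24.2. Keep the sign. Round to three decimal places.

-0.126

At P = 24.2, Q = 163.537.
dQ/dP = −497/P² = -0.849.
ε = (dQ/dP)(P/Q) = (-0.849)(24.2/163.537).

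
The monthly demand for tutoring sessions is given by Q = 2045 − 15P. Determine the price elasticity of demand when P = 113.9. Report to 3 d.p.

At P = 113.9, Q = 336.500.
dQ/dP = −15.
ε = (dQ/dP)(P/Q) = (-15)(113.9/336.500).
|ε| > 1, so demand is elastic at this price.

-5.077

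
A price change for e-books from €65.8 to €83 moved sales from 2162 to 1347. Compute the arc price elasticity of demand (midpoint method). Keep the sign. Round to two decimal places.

ΔQ = 1347 − 2162 = -815; ΔP = 83 − 65.8 = 17.2.
Midpoints: P̄ = 74.40, Q̄ = 1754.5.
ε = (ΔQ/ΔP)(P̄/Q̄) = (-815/17.2)(74.40/1754.5).

-2.01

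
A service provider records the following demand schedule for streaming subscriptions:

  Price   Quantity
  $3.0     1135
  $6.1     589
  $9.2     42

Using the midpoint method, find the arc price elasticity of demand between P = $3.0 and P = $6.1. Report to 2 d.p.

At P = 3.0, Q = 1135; at P = 6.1, Q = 589.
ΔQ = -546, ΔP = 3.1. Midpoints: P̄ = 4.55, Q̄ = 862.0.
ε = (ΔQ/ΔP)(P̄/Q̄) = (-546/3.1)(4.55/862.0).

-0.93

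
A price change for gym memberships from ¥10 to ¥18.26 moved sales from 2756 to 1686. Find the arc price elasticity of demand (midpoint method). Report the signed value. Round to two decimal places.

ΔQ = 1686 − 2756 = -1070; ΔP = 18.26 − 10 = 8.26.
Midpoints: P̄ = 14.13, Q̄ = 2221.0.
ε = (ΔQ/ΔP)(P̄/Q̄) = (-1070/8.26)(14.13/2221.0).

-0.82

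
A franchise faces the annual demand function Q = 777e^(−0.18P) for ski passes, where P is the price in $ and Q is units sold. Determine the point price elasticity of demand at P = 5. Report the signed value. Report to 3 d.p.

-0.900

At P = 5, Q = 315.905.
dQ/dP = −0.18·777e^(−0.18P) = −0.18Q = -56.863.
ε = (dQ/dP)(P/Q) = (-56.863)(5/315.905).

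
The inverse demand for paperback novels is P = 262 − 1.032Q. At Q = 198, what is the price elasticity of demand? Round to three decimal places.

-0.282

At Q = 198, P = 262 − 1.032(198) = 57.66.
dP/dQ = −1.032, so dQ/dP = 1/(−1.032) = -0.969.
ε = (dQ/dP)(P/Q) = (-0.969)(57.66/198).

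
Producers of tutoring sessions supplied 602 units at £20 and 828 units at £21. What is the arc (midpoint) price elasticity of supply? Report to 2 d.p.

6.48

ΔQ = 828 − 602 = 226; ΔP = 21 − 20 = 1.
Midpoints: P̄ = 20.50, Q̄ = 715.0.
ε_s = (ΔQ/ΔP)(P̄/Q̄) = (226/1)(20.50/715.0).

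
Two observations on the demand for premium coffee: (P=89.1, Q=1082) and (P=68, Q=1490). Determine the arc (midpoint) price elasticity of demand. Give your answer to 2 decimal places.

-1.18

ΔQ = 1490 − 1082 = 408; ΔP = 68 − 89.1 = -21.1.
Midpoints: P̄ = 78.55, Q̄ = 1286.0.
ε = (ΔQ/ΔP)(P̄/Q̄) = (408/-21.1)(78.55/1286.0).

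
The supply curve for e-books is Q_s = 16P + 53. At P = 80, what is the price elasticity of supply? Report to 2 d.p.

At P = 80, Q_s = 1333.
dQ_s/dP = 16.
ε_s = (dQ_s/dP)(P/Q_s) = (16)(80/1333).

0.96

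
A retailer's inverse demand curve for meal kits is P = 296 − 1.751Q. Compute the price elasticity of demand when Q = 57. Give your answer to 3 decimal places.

-1.966

At Q = 57, P = 296 − 1.751(57) = 196.19.
dP/dQ = −1.751, so dQ/dP = 1/(−1.751) = -0.571.
ε = (dQ/dP)(P/Q) = (-0.571)(196.19/57).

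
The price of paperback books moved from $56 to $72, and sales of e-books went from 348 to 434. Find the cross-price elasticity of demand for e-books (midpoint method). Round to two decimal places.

ΔQ_x = 434 − 348 = 86; ΔP_y = 72 − 56 = 16.
Midpoints: P̄_y = 64.00, Q̄_x = 391.0.
ε_xy = (ΔQ_x/ΔP_y)(P̄_y/Q̄_x) = (86/16)(64.00/391.0).
ε_xy > 0, so the goods are substitutes.

0.88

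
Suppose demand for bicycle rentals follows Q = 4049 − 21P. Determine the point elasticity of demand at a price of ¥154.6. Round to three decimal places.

-4.046

At P = 154.6, Q = 802.400.
dQ/dP = −21.
ε = (dQ/dP)(P/Q) = (-21)(154.6/802.400).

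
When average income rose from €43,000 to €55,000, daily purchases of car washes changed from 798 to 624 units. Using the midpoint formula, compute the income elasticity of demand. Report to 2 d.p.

ΔQ = -174, ΔI = 12000. Midpoints: Ī = 49,000, Q̄ = 711.0.
ε_I = (ΔQ/ΔI)(Ī/Q̄) = (-174/12000)(49000/711.0).

-1.00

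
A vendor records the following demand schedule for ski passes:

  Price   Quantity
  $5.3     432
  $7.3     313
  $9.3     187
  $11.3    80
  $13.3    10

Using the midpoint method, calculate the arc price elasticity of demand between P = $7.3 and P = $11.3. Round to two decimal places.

At P = 7.3, Q = 313; at P = 11.3, Q = 80.
ΔQ = -233, ΔP = 4.0. Midpoints: P̄ = 9.30, Q̄ = 196.5.
ε = (ΔQ/ΔP)(P̄/Q̄) = (-233/4.0)(9.30/196.5).

-2.76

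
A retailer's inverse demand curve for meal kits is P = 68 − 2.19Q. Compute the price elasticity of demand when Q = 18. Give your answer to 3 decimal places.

-0.725

At Q = 18, P = 68 − 2.19(18) = 28.58.
dP/dQ = −2.19, so dQ/dP = 1/(−2.19) = -0.457.
ε = (dQ/dP)(P/Q) = (-0.457)(28.58/18).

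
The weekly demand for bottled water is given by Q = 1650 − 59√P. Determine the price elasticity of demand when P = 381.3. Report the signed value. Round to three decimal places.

At P = 381.3, Q = 497.913.
dQ/dP = −59/(2√P) = -1.511.
ε = (dQ/dP)(P/Q) = (-1.511)(381.3/497.913).
|ε| > 1, so demand is elastic at this price.

-1.157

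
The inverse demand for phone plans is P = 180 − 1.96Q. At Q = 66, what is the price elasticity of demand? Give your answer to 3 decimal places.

At Q = 66, P = 180 − 1.96(66) = 50.64.
dP/dQ = −1.96, so dQ/dP = 1/(−1.96) = -0.510.
ε = (dQ/dP)(P/Q) = (-0.510)(50.64/66).

-0.391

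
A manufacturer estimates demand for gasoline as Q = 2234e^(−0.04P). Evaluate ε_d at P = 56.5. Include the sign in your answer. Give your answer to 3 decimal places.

At P = 56.5, Q = 233.119.
dQ/dP = −0.04·2234e^(−0.04P) = −0.04Q = -9.325.
ε = (dQ/dP)(P/Q) = (-9.325)(56.5/233.119).

-2.260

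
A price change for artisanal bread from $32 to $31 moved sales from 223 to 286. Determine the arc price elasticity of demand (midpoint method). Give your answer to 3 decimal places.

ΔQ = 286 − 223 = 63; ΔP = 31 − 32 = -1.
Midpoints: P̄ = 31.50, Q̄ = 254.5.
ε = (ΔQ/ΔP)(P̄/Q̄) = (63/-1)(31.50/254.5).

-7.798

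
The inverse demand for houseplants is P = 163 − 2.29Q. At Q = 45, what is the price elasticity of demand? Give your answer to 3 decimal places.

At Q = 45, P = 163 − 2.29(45) = 59.95.
dP/dQ = −2.29, so dQ/dP = 1/(−2.29) = -0.437.
ε = (dQ/dP)(P/Q) = (-0.437)(59.95/45).

-0.582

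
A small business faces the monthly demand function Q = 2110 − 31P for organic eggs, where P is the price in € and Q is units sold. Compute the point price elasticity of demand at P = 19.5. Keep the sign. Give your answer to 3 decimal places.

At P = 19.5, Q = 1505.500.
dQ/dP = −31.
ε = (dQ/dP)(P/Q) = (-31)(19.5/1505.500).
|ε| < 1, so demand is inelastic at this price.

-0.402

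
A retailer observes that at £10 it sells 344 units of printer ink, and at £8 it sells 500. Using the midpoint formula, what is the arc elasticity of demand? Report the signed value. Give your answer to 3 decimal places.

ΔQ = 500 − 344 = 156; ΔP = 8 − 10 = -2.
Midpoints: P̄ = 9.00, Q̄ = 422.0.
ε = (ΔQ/ΔP)(P̄/Q̄) = (156/-2)(9.00/422.0).

-1.664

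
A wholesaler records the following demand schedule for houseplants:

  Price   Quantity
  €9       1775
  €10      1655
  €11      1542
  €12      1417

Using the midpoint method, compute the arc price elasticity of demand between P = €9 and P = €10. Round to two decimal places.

-0.66

At P = 9, Q = 1775; at P = 10, Q = 1655.
ΔQ = -120, ΔP = 1. Midpoints: P̄ = 9.50, Q̄ = 1715.0.
ε = (ΔQ/ΔP)(P̄/Q̄) = (-120/1)(9.50/1715.0).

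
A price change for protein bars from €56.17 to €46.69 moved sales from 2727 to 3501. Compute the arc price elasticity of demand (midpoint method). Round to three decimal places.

ΔQ = 3501 − 2727 = 774; ΔP = 46.69 − 56.17 = -9.48.
Midpoints: P̄ = 51.43, Q̄ = 3114.0.
ε = (ΔQ/ΔP)(P̄/Q̄) = (774/-9.48)(51.43/3114.0).

-1.348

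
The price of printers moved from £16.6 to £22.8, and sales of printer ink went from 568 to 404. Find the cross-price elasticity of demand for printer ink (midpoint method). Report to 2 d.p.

-1.07

ΔQ_x = 404 − 568 = -164; ΔP_y = 22.8 − 16.6 = 6.2.
Midpoints: P̄_y = 19.70, Q̄_x = 486.0.
ε_xy = (ΔQ_x/ΔP_y)(P̄_y/Q̄_x) = (-164/6.2)(19.70/486.0).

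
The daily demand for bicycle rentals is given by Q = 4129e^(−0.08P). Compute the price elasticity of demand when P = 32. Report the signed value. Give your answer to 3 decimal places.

At P = 32, Q = 319.191.
dQ/dP = −0.08·4129e^(−0.08P) = −0.08Q = -25.535.
ε = (dQ/dP)(P/Q) = (-25.535)(32/319.191).
|ε| > 1, so demand is elastic at this price.

-2.560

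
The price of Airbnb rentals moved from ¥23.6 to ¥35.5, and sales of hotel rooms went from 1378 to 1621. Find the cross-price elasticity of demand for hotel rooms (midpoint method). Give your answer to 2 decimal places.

0.40

ΔQ_x = 1621 − 1378 = 243; ΔP_y = 35.5 − 23.6 = 11.9.
Midpoints: P̄_y = 29.55, Q̄_x = 1499.5.
ε_xy = (ΔQ_x/ΔP_y)(P̄_y/Q̄_x) = (243/11.9)(29.55/1499.5).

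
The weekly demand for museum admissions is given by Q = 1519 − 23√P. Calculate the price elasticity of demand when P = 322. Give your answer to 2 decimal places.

-0.19

At P = 322, Q = 1106.280.
dQ/dP = −23/(2√P) = -0.641.
ε = (dQ/dP)(P/Q) = (-0.641)(322/1106.280).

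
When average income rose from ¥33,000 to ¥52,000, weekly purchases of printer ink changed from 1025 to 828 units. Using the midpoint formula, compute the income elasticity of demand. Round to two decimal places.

ΔQ = -197, ΔI = 19000. Midpoints: Ī = 42,500, Q̄ = 926.5.
ε_I = (ΔQ/ΔI)(Ī/Q̄) = (-197/19000)(42500/926.5).

-0.48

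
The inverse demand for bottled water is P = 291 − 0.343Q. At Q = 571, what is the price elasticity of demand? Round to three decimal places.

-0.486

At Q = 571, P = 291 − 0.343(571) = 95.15.
dP/dQ = −0.343, so dQ/dP = 1/(−0.343) = -2.915.
ε = (dQ/dP)(P/Q) = (-2.915)(95.15/571).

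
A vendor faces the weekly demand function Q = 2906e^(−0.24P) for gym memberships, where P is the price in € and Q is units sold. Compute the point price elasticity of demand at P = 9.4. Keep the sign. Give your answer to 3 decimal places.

At P = 9.4, Q = 304.458.
dQ/dP = −0.24·2906e^(−0.24P) = −0.24Q = -73.070.
ε = (dQ/dP)(P/Q) = (-73.070)(9.4/304.458).

-2.256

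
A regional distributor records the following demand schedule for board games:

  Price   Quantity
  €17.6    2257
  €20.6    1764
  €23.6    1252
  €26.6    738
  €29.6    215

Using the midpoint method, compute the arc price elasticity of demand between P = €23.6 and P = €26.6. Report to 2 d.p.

At P = 23.6, Q = 1252; at P = 26.6, Q = 738.
ΔQ = -514, ΔP = 3.0. Midpoints: P̄ = 25.10, Q̄ = 995.0.
ε = (ΔQ/ΔP)(P̄/Q̄) = (-514/3.0)(25.10/995.0).

-4.32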